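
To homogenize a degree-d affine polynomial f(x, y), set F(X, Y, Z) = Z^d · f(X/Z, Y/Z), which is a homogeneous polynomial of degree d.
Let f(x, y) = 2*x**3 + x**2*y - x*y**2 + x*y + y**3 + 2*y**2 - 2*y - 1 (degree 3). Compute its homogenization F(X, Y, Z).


F(X, Y, Z) = 2*X**3 + X**2*Y - X*Y**2 + X*Y*Z + Y**3 + 2*Y**2*Z - 2*Y*Z**2 - Z**3

deg(f) = 3.
Substitute x = X/Z, y = Y/Z into f, then multiply by Z^3.
  monomial 2·x^3·y^0 ↦ 2·X^3·Y^0·Z^0.
  monomial 1·x^2·y^1 ↦ 1·X^2·Y^1·Z^0.
  monomial -1·x^1·y^2 ↦ -1·X^1·Y^2·Z^0.
  monomial 1·x^1·y^1 ↦ 1·X^1·Y^1·Z^1.
  monomial 1·x^0·y^3 ↦ 1·X^0·Y^3·Z^0.
  monomial 2·x^0·y^2 ↦ 2·X^0·Y^2·Z^1.
  monomial -2·x^0·y^1 ↦ -2·X^0·Y^1·Z^2.
  monomial -1·x^0·y^0 ↦ -1·X^0·Y^0·Z^3.
Collecting: F(X, Y, Z) = 2*X**3 + X**2*Y - X*Y**2 + X*Y*Z + Y**3 + 2*Y**2*Z - 2*Y*Z**2 - Z**3.


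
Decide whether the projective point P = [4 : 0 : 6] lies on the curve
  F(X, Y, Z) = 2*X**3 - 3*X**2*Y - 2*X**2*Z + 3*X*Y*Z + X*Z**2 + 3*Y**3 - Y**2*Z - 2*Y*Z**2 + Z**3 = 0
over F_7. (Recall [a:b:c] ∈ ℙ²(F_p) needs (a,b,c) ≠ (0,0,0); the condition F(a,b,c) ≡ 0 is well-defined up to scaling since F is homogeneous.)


F(4,0,6) ≡ 2 (mod 7); P is NOT on the curve.

Evaluate F(4, 0, 6) term-by-term (mod 7).
  2*X**3 ↦ 2·64·1·1 = 128
  -3*X**2*Y ↦ -3·16·0·1 = 0
  -2*X**2*Z ↦ -2·16·1·6 = -192
  3*X*Y*Z ↦ 3·4·0·6 = 0
  X*Z**2 ↦ 1·4·1·36 = 144
  3*Y**3 ↦ 3·1·0·1 = 0
  -Y**2*Z ↦ -1·1·0·6 = 0
  -2*Y*Z**2 ↦ -2·1·0·36 = 0
  Z**3 ↦ 1·1·1·216 = 216
Sum: F(4, 0, 6) = (128) + (0) + (-192) + (0) + (144) + (0) + (0) + (0) + (216) = 296.
Reducing mod 7: 296 ≡ 2 (mod 7).
Since F(a, b, c) ≡ 2 ≠ 0 (mod 7), P does NOT lie on the curve.


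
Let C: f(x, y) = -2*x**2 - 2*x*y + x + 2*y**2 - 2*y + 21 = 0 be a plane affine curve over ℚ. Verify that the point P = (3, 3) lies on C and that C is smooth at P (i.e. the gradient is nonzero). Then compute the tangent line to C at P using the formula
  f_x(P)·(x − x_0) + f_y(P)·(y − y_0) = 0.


Tangent line at P: -17*x + 4*y + 39 = 0.

Step 1: f(3, 3) = 0, so P lies on C.
Step 2: partial derivatives
  f_x(x, y) = -4*x - 2*y + 1, f_y(x, y) = -2*x + 4*y - 2.
  f_x(P) = -17, f_y(P) = 4 (gradient nonzero, so P is smooth).
Step 3: tangent line at P: -17·(x − 3) + 4·(y − 3) = 0.
Expanding: -17*x + 4*y + 39 = 0.


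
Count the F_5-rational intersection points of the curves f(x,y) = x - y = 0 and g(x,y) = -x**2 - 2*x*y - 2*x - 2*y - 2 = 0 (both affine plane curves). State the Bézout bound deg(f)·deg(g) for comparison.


Common zeros: ∅; count = 0; Bézout bound = 2.

deg(f) = 1, deg(g) = 2, so Bézout bound = 2.
Scan x ∈ F_5. For each x, list the y ∈ F_5 with f(x, y) ≡ 0 and those with g(x, y) ≡ 0 (mod 5); the common zeros in that column are the intersection.
  x = 0: f ≡ 0 at y ∈ {0}; g ≡ 0 at y ∈ {4}; common: ∅.
  x = 1: f ≡ 0 at y ∈ {1}; g ≡ 0 at y ∈ {0}; common: ∅.
  x = 2: f ≡ 0 at y ∈ {2}; g ≡ 0 at y ∈ {0}; common: ∅.
  x = 3: f ≡ 0 at y ∈ {3}; g ≡ 0 at y ∈ {1}; common: ∅.
  x = 4: f ≡ 0 at y ∈ {4}; g ≡ 0 at y ∈ ∅; common: ∅.
Collecting: common zeros = ∅, so the count is 0.
Comparison with the Bézout bound: 0 ≤ 2 = deg(f)·deg(g), as expected for curves with no common component (the affine F_5-count falls short of the bound because intersections may lie at infinity, over extension fields, or carry multiplicity).


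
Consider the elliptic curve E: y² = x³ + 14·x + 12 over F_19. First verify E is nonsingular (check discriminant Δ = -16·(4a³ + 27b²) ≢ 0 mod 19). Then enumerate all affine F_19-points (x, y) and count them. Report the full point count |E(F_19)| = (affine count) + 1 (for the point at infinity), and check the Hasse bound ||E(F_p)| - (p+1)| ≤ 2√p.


Affine points = {(3, 9), (3, 10), (5, 6), (5, 13), (7, 4), (7, 15), (8, 3), (8, 16), (13, 4), (13, 15), (14, 8), (14, 11), (15, 5), (15, 14), (16, 0), (18, 4), (18, 15)}; affine count = 17; |E(F_19)| = 18.

Discriminant check: Δ ∝ 4a³ + 27b² = 4·14³ + 27·12² = 4·2744 + 27·144 ≡ 6 (mod 19). Nonzero ⇒ E is nonsingular.
For each x ∈ F_19, compute rhs = x³ + 14·x + 12 mod 19, then count y ∈ F_19 with y² ≡ rhs.
  x = 0: rhs = 12, matching y values: none (0 points).
  x = 1: rhs = 8, matching y values: none (0 points).
  x = 2: rhs = 10, matching y values: none (0 points).
  x = 3: rhs = 5, matching y values: 9, 10 (2 points).
  x = 4: rhs = 18, matching y values: none (0 points).
  x = 5: rhs = 17, matching y values: 6, 13 (2 points).
  x = 6: rhs = 8, matching y values: none (0 points).
  x = 7: rhs = 16, matching y values: 4, 15 (2 points).
  x = 8: rhs = 9, matching y values: 3, 16 (2 points).
  x = 9: rhs = 12, matching y values: none (0 points).
  x = 10: rhs = 12, matching y values: none (0 points).
  x = 11: rhs = 15, matching y values: none (0 points).
  x = 12: rhs = 8, matching y values: none (0 points).
  x = 13: rhs = 16, matching y values: 4, 15 (2 points).
  x = 14: rhs = 7, matching y values: 8, 11 (2 points).
  x = 15: rhs = 6, matching y values: 5, 14 (2 points).
  x = 16: rhs = 0, matching y values: 0 (1 points).
  x = 17: rhs = 14, matching y values: none (0 points).
  x = 18: rhs = 16, matching y values: 4, 15 (2 points).
Total affine count: 17.
Full point count |E(F_19)| = 17 + 1 = 18.
Hasse bound: |18 − (19+1)| = |-2| = 2 ≤ 2√19 ≈ 8.7178 ✓.


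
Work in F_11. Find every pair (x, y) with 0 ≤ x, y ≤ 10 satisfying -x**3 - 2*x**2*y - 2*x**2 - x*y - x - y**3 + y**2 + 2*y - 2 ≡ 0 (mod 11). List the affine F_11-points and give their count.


Affine F_11-points: {(0, 1), (1, 8), (3, 9), (4, 4), (4, 9), (4, 10), (5, 7), (6, 7), (6, 9), (7, 2), (9, 0), (10, 6)}; count = 12.

For each of the 121 pairs (x, y) ∈ F_11², evaluate f(x, y) mod 11. Record the zeros.
  x = 0: [0↦9, 1↦0, 2↦9, 3↦8, 4↦2, 5↦7, 6↦6, 7↦4, 8↦6, 9↦6, 10↦9]  zeros at y ∈ {1}
  x = 1: [0↦5, 1↦4, 2↦10, 3↦6, 4↦8, 5↦10, 6↦6, 7↦1, 8↦0, 9↦8, 10↦8]  zeros at y ∈ {8}
  x = 2: [0↦2, 1↦5, 2↦4, 3↦4, 4↦10, 5↦5, 6↦5, 7↦4, 8↦7, 9↦8, 10↦1]  zeros at y ∈ ∅
  x = 3: [0↦5, 1↦8, 2↦7, 3↦7, 4↦2, 5↦8, 6↦8, 7↦7, 8↦10, 9↦0, 10↦4]  zeros at y ∈ {9}
  x = 4: [0↦8, 1↦7, 2↦2, 3↦9, 4↦0, 5↦2, 6↦9, 7↦4, 8↦3, 9↦0, 10↦0]  zeros at y ∈ {4, 9, 10}
  x = 5: [0↦5, 1↦7, 2↦5, 3↦4, 4↦9, 5↦3, 6↦2, 7↦0, 8↦2, 9↦2, 10↦5]  zeros at y ∈ {7}
  x = 6: [0↦1, 1↦2, 2↦10, 3↦8, 4↦1, 5↦5, 6↦3, 7↦0, 8↦1, 9↦0, 10↦2]  zeros at y ∈ {7, 9}
  x = 7: [0↦1, 1↦8, 2↦0, 3↦4, 4↦3, 5↦2, 6↦6, 7↦9, 8↦5, 9↦10, 10↦7]  zeros at y ∈ {2}
  x = 8: [0↦10, 1↦8, 2↦2, 3↦8, 4↦9, 5↦10, 6↦5, 7↦10, 8↦8, 9↦4, 10↦3]  zeros at y ∈ ∅
  x = 9: [0↦0, 1↦7, 2↦10, 3↦3, 4↦2, 5↦1, 6↦5, 7↦8, 8↦4, 9↦9, 10↦6]  zeros at y ∈ {0}
  x = 10: [0↦9, 1↦10, 2↦7, 3↦5, 4↦9, 5↦2, 6↦0, 7↦8, 8↦9, 9↦8, 10↦10]  zeros at y ∈ {6}
Collecting zeros: affine points = {(0, 1), (1, 8), (3, 9), (4, 4), (4, 9), (4, 10), (5, 7), (6, 7), (6, 9), (7, 2), (9, 0), (10, 6)}.
Total count |C(F_11)_aff| = 12.


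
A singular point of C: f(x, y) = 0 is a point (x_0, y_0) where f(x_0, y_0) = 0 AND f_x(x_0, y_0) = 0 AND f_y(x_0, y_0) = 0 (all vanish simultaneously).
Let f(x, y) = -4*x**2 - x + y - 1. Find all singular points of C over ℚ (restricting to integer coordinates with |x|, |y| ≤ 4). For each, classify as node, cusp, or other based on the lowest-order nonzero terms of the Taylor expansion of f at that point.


No singular points in the scanned grid; C is smooth there.

Compute partial derivatives:
  f_x = -8*x - 1.
  f_y = 1.
f_y = 1 is a nonzero constant, so f_y never vanishes: no point (x, y) can satisfy f = f_x = f_y = 0. In particular no (x, y) ∈ {−4, ..., 4}² is singular; the curve is smooth.


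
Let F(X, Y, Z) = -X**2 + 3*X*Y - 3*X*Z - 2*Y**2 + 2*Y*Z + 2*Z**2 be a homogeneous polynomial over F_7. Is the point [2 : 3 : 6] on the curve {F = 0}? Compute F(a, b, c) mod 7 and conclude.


F(2,3,6) ≡ 5 (mod 7); P is NOT on the curve.

Evaluate F(2, 3, 6) term-by-term (mod 7).
  -X**2 ↦ -1·4·1·1 = -4
  3*X*Y ↦ 3·2·3·1 = 18
  -3*X*Z ↦ -3·2·1·6 = -36
  -2*Y**2 ↦ -2·1·9·1 = -18
  2*Y*Z ↦ 2·1·3·6 = 36
  2*Z**2 ↦ 2·1·1·36 = 72
Sum: F(2, 3, 6) = (-4) + (18) + (-36) + (-18) + (36) + (72) = 68.
Reducing mod 7: 68 ≡ 5 (mod 7).
Since F(a, b, c) ≡ 5 ≠ 0 (mod 7), P does NOT lie on the curve.


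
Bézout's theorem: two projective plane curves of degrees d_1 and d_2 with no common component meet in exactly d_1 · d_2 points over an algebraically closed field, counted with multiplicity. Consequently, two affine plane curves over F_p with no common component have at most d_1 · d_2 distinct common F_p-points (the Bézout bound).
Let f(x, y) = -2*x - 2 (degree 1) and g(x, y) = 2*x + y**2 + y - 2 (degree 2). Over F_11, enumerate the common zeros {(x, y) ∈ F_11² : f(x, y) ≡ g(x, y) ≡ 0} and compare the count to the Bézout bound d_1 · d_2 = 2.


Common zeros: ∅; count = 0; Bézout bound = 2.

deg(f) = 1, deg(g) = 2, so Bézout bound = 2.
Scan x ∈ F_11. For each x, list the y ∈ F_11 with f(x, y) ≡ 0 and those with g(x, y) ≡ 0 (mod 11); the common zeros in that column are the intersection.
  x = 0: f ≡ 0 at y ∈ ∅; g ≡ 0 at y ∈ {1, 9}; common: ∅.
  x = 1: f ≡ 0 at y ∈ ∅; g ≡ 0 at y ∈ {0, 10}; common: ∅.
  x = 2: f ≡ 0 at y ∈ ∅; g ≡ 0 at y ∈ {4, 6}; common: ∅.
  x = 3: f ≡ 0 at y ∈ ∅; g ≡ 0 at y ∈ ∅; common: ∅.
  x = 4: f ≡ 0 at y ∈ ∅; g ≡ 0 at y ∈ ∅; common: ∅.
  x = 5: f ≡ 0 at y ∈ ∅; g ≡ 0 at y ∈ ∅; common: ∅.
  x = 6: f ≡ 0 at y ∈ ∅; g ≡ 0 at y ∈ {3, 7}; common: ∅.
  x = 7: f ≡ 0 at y ∈ ∅; g ≡ 0 at y ∈ ∅; common: ∅.
  x = 8: f ≡ 0 at y ∈ ∅; g ≡ 0 at y ∈ {5}; common: ∅.
  x = 9: f ≡ 0 at y ∈ ∅; g ≡ 0 at y ∈ {2, 8}; common: ∅.
  x = 10: f ≡ 0 at y ∈ {0, 1, 2, 3, 4, 5, 6, 7, 8, 9, 10}; g ≡ 0 at y ∈ ∅; common: ∅.
Collecting: common zeros = ∅, so the count is 0.
Comparison with the Bézout bound: 0 ≤ 2 = deg(f)·deg(g), as expected for curves with no common component (the affine F_11-count falls short of the bound because intersections may lie at infinity, over extension fields, or carry multiplicity).


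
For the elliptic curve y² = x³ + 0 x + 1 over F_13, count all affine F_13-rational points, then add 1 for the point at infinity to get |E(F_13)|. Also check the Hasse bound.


Affine points = {(0, 1), (0, 12), (2, 3), (2, 10), (4, 0), (5, 3), (5, 10), (6, 3), (6, 10), (10, 0), (12, 0)}; affine count = 11; |E(F_13)| = 12.

Discriminant check: Δ ∝ 4a³ + 27b² = 4·0³ + 27·1² = 4·0 + 27·1 ≡ 1 (mod 13). Nonzero ⇒ E is nonsingular.
For each x ∈ F_13, compute rhs = x³ + 0·x + 1 mod 13, then count y ∈ F_13 with y² ≡ rhs.
  x = 0: rhs = 1, matching y values: 1, 12 (2 points).
  x = 1: rhs = 2, matching y values: none (0 points).
  x = 2: rhs = 9, matching y values: 3, 10 (2 points).
  x = 3: rhs = 2, matching y values: none (0 points).
  x = 4: rhs = 0, matching y values: 0 (1 points).
  x = 5: rhs = 9, matching y values: 3, 10 (2 points).
  x = 6: rhs = 9, matching y values: 3, 10 (2 points).
  x = 7: rhs = 6, matching y values: none (0 points).
  x = 8: rhs = 6, matching y values: none (0 points).
  x = 9: rhs = 2, matching y values: none (0 points).
  x = 10: rhs = 0, matching y values: 0 (1 points).
  x = 11: rhs = 6, matching y values: none (0 points).
  x = 12: rhs = 0, matching y values: 0 (1 points).
Total affine count: 11.
Full point count |E(F_13)| = 11 + 1 = 12.
Hasse bound: |12 − (13+1)| = |-2| = 2 ≤ 2√13 ≈ 7.2111 ✓.


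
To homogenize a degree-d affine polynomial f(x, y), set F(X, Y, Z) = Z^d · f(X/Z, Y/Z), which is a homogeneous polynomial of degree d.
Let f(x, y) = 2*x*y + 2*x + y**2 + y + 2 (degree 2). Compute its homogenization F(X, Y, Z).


F(X, Y, Z) = 2*X*Y + 2*X*Z + Y**2 + Y*Z + 2*Z**2

deg(f) = 2.
Substitute x = X/Z, y = Y/Z into f, then multiply by Z^2.
  monomial 2·x^1·y^1 ↦ 2·X^1·Y^1·Z^0.
  monomial 2·x^1·y^0 ↦ 2·X^1·Y^0·Z^1.
  monomial 1·x^0·y^2 ↦ 1·X^0·Y^2·Z^0.
  monomial 1·x^0·y^1 ↦ 1·X^0·Y^1·Z^1.
  monomial 2·x^0·y^0 ↦ 2·X^0·Y^0·Z^2.
Collecting: F(X, Y, Z) = 2*X*Y + 2*X*Z + Y**2 + Y*Z + 2*Z**2.


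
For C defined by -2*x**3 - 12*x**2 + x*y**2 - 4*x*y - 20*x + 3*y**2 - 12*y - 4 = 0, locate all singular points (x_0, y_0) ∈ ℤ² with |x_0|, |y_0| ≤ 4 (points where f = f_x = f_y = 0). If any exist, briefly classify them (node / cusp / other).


Singular points: {(-2, 2)}; classification: cusp.

Compute partial derivatives:
  f_x = -6*x**2 - 24*x + y**2 - 4*y - 20.
  f_y = 2*x*y - 4*x + 6*y - 12.
Scan x_0 ∈ {−4, ..., 4}. For each x_0, f_y(x_0, y) is a polynomial in y; find its integer roots y ∈ {−4, ..., 4}, then test f_x and f at those candidates.
  x = -4: f_y(-4, y) = 4 - 2*y; vanishes at y ∈ {2}. (-4, 2): f_x = -24 ≠ 0.
  x = -3: f_y(-3, y) = 0; vanishes at y ∈ {-4, -3, -2, -1, 0, 1, 2, 3, 4}. (-3, -4): f_x = 30 ≠ 0; (-3, -3): f_x = 19 ≠ 0; (-3, -2): f_x = 10 ≠ 0; (-3, -1): f_x = 3 ≠ 0; (-3, 0): f_x = -2 ≠ 0; (-3, 1): f_x = -5 ≠ 0; (-3, 2): f_x = -6 ≠ 0; (-3, 3): f_x = -5 ≠ 0; (-3, 4): f_x = -2 ≠ 0.
  x = -2: f_y(-2, y) = 2*y - 4; vanishes at y ∈ {2}. (-2, 2): f_x = 0, f = 0 — SINGULAR.
  x = -1: f_y(-1, y) = 4*y - 8; vanishes at y ∈ {2}. (-1, 2): f_x = -6 ≠ 0.
  x = 0: f_y(0, y) = 6*y - 12; vanishes at y ∈ {2}. (0, 2): f_x = -24 ≠ 0.
  x = 1: f_y(1, y) = 8*y - 16; vanishes at y ∈ {2}. (1, 2): f_x = -54 ≠ 0.
  x = 2: f_y(2, y) = 10*y - 20; vanishes at y ∈ {2}. (2, 2): f_x = -96 ≠ 0.
  x = 3: f_y(3, y) = 12*y - 24; vanishes at y ∈ {2}. (3, 2): f_x = -150 ≠ 0.
  x = 4: f_y(4, y) = 14*y - 28; vanishes at y ∈ {2}. (4, 2): f_x = -216 ≠ 0.
Only singular point on the grid: (-2, 2).
Classify: substitute x = -2 + u, y = 2 + v and expand: f = -2*u**3 + u*v**2 + v**2.
No constant or linear terms (consistent with a singular point). Quadratic part: v**2. Cubic part: -2*u**3 + u*v**2.
The quadratic part v**2 is a perfect square, so there is a single (double) tangent line v = 0, i.e. y = 2. Restricting the cubic part to that line (v = 0) leaves -2*u**3 ≠ 0, so f is not divisible by v and the branch is v² ≈ 2*u**3 to lowest order — this is a cusp.
Classification: cusp.


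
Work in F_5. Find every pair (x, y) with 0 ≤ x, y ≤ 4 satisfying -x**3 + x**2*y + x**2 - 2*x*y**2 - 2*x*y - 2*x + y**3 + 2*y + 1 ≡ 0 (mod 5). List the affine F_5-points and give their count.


Affine F_5-points: {(1, 4), (2, 3), (3, 3), (3, 4), (4, 0), (4, 3)}; count = 6.

For each of the 25 pairs (x, y) ∈ F_5², evaluate f(x, y) mod 5. Record the zeros.
  x = 0: [0↦1, 1↦4, 2↦3, 3↦4, 4↦3]  zeros at y ∈ ∅
  x = 1: [0↦4, 1↦4, 2↦1, 3↦1, 4↦0]  zeros at y ∈ {4}
  x = 2: [0↦3, 1↦2, 2↦4, 3↦0, 4↦1]  zeros at y ∈ {3}
  x = 3: [0↦2, 1↦2, 2↦1, 3↦0, 4↦0]  zeros at y ∈ {3, 4}
  x = 4: [0↦0, 1↦3, 2↦1, 3↦0, 4↦1]  zeros at y ∈ {0, 3}
Collecting zeros: affine points = {(1, 4), (2, 3), (3, 3), (3, 4), (4, 0), (4, 3)}.
Total count |C(F_5)_aff| = 6.


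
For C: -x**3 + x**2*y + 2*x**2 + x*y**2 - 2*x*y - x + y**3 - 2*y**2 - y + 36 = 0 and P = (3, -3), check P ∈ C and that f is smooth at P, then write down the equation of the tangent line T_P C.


Tangent line at P: -19*x + 23*y + 126 = 0.

Step 1: f(3, -3) = 0, so P lies on C.
Step 2: partial derivatives
  f_x(x, y) = -3*x**2 + 2*x*y + 4*x + y**2 - 2*y - 1, f_y(x, y) = x**2 + 2*x*y - 2*x + 3*y**2 - 4*y - 1.
  f_x(P) = -19, f_y(P) = 23 (gradient nonzero, so P is smooth).
Step 3: tangent line at P: -19·(x − 3) + 23·(y − -3) = 0.
Expanding: -19*x + 23*y + 126 = 0.


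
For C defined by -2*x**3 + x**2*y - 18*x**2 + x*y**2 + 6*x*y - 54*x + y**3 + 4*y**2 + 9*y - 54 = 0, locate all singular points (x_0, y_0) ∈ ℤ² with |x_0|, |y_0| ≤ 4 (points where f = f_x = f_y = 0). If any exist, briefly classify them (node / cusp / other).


Singular points: {(-3, 0)}; classification: cusp.

Compute partial derivatives:
  f_x = -6*x**2 + 2*x*y - 36*x + y**2 + 6*y - 54.
  f_y = x**2 + 2*x*y + 6*x + 3*y**2 + 8*y + 9.
Scan x_0 ∈ {−4, ..., 4}. For each x_0, f_y(x_0, y) is a polynomial in y; find its integer roots y ∈ {−4, ..., 4}, then test f_x and f at those candidates.
  x = -4: f_y(-4, y) = 3*y**2 + 1; no integer root y with |y| ≤ 4.
  x = -3: f_y(-3, y) = 3*y**2 + 2*y; vanishes at y ∈ {0}. (-3, 0): f_x = 0, f = 0 — SINGULAR.
  x = -2: f_y(-2, y) = 3*y**2 + 4*y + 1; vanishes at y ∈ {-1}. (-2, -1): f_x = -7 ≠ 0.
  x = -1: f_y(-1, y) = 3*y**2 + 6*y + 4; no integer root y with |y| ≤ 4.
  x = 0: f_y(0, y) = 3*y**2 + 8*y + 9; no integer root y with |y| ≤ 4.
  x = 1: f_y(1, y) = 3*y**2 + 10*y + 16; no integer root y with |y| ≤ 4.
  x = 2: f_y(2, y) = 3*y**2 + 12*y + 25; no integer root y with |y| ≤ 4.
  x = 3: f_y(3, y) = 3*y**2 + 14*y + 36; no integer root y with |y| ≤ 4.
  x = 4: f_y(4, y) = 3*y**2 + 16*y + 49; no integer root y with |y| ≤ 4.
Only singular point on the grid: (-3, 0).
Classify: substitute x = -3 + u, y = 0 + v and expand: f = -2*u**3 + u**2*v + u*v**2 + v**3 + v**2.
No constant or linear terms (consistent with a singular point). Quadratic part: v**2. Cubic part: -2*u**3 + u**2*v + u*v**2 + v**3.
The quadratic part v**2 is a perfect square, so there is a single (double) tangent line v = 0, i.e. y = 0. Restricting the cubic part to that line (v = 0) leaves -2*u**3 ≠ 0, so f is not divisible by v and the branch is v² ≈ 2*u**3 to lowest order — this is a cusp.
Classification: cusp.


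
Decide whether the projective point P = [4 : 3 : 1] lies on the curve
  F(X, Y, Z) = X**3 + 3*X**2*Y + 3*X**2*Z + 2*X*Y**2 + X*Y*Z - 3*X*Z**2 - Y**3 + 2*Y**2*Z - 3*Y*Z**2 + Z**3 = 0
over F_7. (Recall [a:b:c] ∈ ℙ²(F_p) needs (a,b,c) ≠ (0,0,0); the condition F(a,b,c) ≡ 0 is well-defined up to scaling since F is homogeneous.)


F(4,3,1) ≡ 3 (mod 7); P is NOT on the curve.

Evaluate F(4, 3, 1) term-by-term (mod 7).
  X**3 ↦ 1·64·1·1 = 64
  3*X**2*Y ↦ 3·16·3·1 = 144
  3*X**2*Z ↦ 3·16·1·1 = 48
  2*X*Y**2 ↦ 2·4·9·1 = 72
  X*Y*Z ↦ 1·4·3·1 = 12
  -3*X*Z**2 ↦ -3·4·1·1 = -12
  -Y**3 ↦ -1·1·27·1 = -27
  2*Y**2*Z ↦ 2·1·9·1 = 18
  -3*Y*Z**2 ↦ -3·1·3·1 = -9
  Z**3 ↦ 1·1·1·1 = 1
Sum: F(4, 3, 1) = (64) + (144) + (48) + (72) + (12) + (-12) + (-27) + (18) + (-9) + (1) = 311.
Reducing mod 7: 311 ≡ 3 (mod 7).
Since F(a, b, c) ≡ 3 ≠ 0 (mod 7), P does NOT lie on the curve.


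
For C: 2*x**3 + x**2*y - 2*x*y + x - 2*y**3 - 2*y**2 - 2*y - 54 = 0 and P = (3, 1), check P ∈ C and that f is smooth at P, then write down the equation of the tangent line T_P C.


Tangent line at P: 59*x - 9*y - 168 = 0.

Step 1: f(3, 1) = 0, so P lies on C.
Step 2: partial derivatives
  f_x(x, y) = 6*x**2 + 2*x*y - 2*y + 1, f_y(x, y) = x**2 - 2*x - 6*y**2 - 4*y - 2.
  f_x(P) = 59, f_y(P) = -9 (gradient nonzero, so P is smooth).
Step 3: tangent line at P: 59·(x − 3) + -9·(y − 1) = 0.
Expanding: 59*x - 9*y - 168 = 0.


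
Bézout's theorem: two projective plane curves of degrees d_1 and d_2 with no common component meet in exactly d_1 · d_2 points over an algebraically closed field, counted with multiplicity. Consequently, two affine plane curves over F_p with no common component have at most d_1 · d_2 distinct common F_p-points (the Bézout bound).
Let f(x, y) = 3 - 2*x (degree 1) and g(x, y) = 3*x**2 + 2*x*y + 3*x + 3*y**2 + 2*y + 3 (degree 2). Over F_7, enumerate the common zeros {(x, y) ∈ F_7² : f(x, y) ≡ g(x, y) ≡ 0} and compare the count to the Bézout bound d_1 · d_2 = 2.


Common zeros: {(5, 4), (5, 6)}; count = 2; Bézout bound = 2.

deg(f) = 1, deg(g) = 2, so Bézout bound = 2.
Scan x ∈ F_7. For each x, list the y ∈ F_7 with f(x, y) ≡ 0 and those with g(x, y) ≡ 0 (mod 7); the common zeros in that column are the intersection.
  x = 0: f ≡ 0 at y ∈ ∅; g ≡ 0 at y ∈ ∅; common: ∅.
  x = 1: f ≡ 0 at y ∈ ∅; g ≡ 0 at y ∈ ∅; common: ∅.
  x = 2: f ≡ 0 at y ∈ ∅; g ≡ 0 at y ∈ {0, 5}; common: ∅.
  x = 3: f ≡ 0 at y ∈ ∅; g ≡ 0 at y ∈ {4, 5}; common: ∅.
  x = 4: f ≡ 0 at y ∈ ∅; g ≡ 0 at y ∈ {0, 6}; common: ∅.
  x = 5: f ≡ 0 at y ∈ {0, 1, 2, 3, 4, 5, 6}; g ≡ 0 at y ∈ {4, 6}; common: {4, 6}.
  x = 6: f ≡ 0 at y ∈ ∅; g ≡ 0 at y ∈ ∅; common: ∅.
Collecting: common zeros = {(5, 4), (5, 6)}, so the count is 2.
Comparison with the Bézout bound: 2 ≤ 2 = deg(f)·deg(g), as expected for curves with no common component (the bound is attained).


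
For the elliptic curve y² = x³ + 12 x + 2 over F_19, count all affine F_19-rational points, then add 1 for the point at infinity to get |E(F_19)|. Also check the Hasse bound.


Affine points = {(4, 0), (5, 4), (5, 15), (6, 9), (6, 10), (7, 7), (7, 12), (10, 1), (10, 18), (14, 8), (14, 11), (15, 2), (15, 17)}; affine count = 13; |E(F_19)| = 14.

Discriminant check: Δ ∝ 4a³ + 27b² = 4·12³ + 27·2² = 4·1728 + 27·4 ≡ 9 (mod 19). Nonzero ⇒ E is nonsingular.
For each x ∈ F_19, compute rhs = x³ + 12·x + 2 mod 19, then count y ∈ F_19 with y² ≡ rhs.
  x = 0: rhs = 2, matching y values: none (0 points).
  x = 1: rhs = 15, matching y values: none (0 points).
  x = 2: rhs = 15, matching y values: none (0 points).
  x = 3: rhs = 8, matching y values: none (0 points).
  x = 4: rhs = 0, matching y values: 0 (1 points).
  x = 5: rhs = 16, matching y values: 4, 15 (2 points).
  x = 6: rhs = 5, matching y values: 9, 10 (2 points).
  x = 7: rhs = 11, matching y values: 7, 12 (2 points).
  x = 8: rhs = 2, matching y values: none (0 points).
  x = 9: rhs = 3, matching y values: none (0 points).
  x = 10: rhs = 1, matching y values: 1, 18 (2 points).
  x = 11: rhs = 2, matching y values: none (0 points).
  x = 12: rhs = 12, matching y values: none (0 points).
  x = 13: rhs = 18, matching y values: none (0 points).
  x = 14: rhs = 7, matching y values: 8, 11 (2 points).
  x = 15: rhs = 4, matching y values: 2, 17 (2 points).
  x = 16: rhs = 15, matching y values: none (0 points).
  x = 17: rhs = 8, matching y values: none (0 points).
  x = 18: rhs = 8, matching y values: none (0 points).
Total affine count: 13.
Full point count |E(F_19)| = 13 + 1 = 14.
Hasse bound: |14 − (19+1)| = |-6| = 6 ≤ 2√19 ≈ 8.7178 ✓.


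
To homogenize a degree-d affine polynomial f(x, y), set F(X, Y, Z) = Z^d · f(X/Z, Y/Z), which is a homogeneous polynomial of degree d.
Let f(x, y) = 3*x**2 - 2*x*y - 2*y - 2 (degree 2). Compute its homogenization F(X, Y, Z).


F(X, Y, Z) = 3*X**2 - 2*X*Y - 2*Y*Z - 2*Z**2

deg(f) = 2.
Substitute x = X/Z, y = Y/Z into f, then multiply by Z^2.
  monomial 3·x^2·y^0 ↦ 3·X^2·Y^0·Z^0.
  monomial -2·x^1·y^1 ↦ -2·X^1·Y^1·Z^0.
  monomial -2·x^0·y^1 ↦ -2·X^0·Y^1·Z^1.
  monomial -2·x^0·y^0 ↦ -2·X^0·Y^0·Z^2.
Collecting: F(X, Y, Z) = 3*X**2 - 2*X*Y - 2*Y*Z - 2*Z**2.


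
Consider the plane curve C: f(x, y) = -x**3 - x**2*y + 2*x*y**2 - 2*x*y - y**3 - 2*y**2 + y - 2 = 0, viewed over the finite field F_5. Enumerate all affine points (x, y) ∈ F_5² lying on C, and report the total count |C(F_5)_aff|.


Affine F_5-points: {(1, 2), (1, 4), (2, 0), (2, 3), (2, 4), (3, 1), (3, 4)}; count = 7.

For each of the 25 pairs (x, y) ∈ F_5², evaluate f(x, y) mod 5. Record the zeros.
  x = 0: [0↦3, 1↦1, 2↦4, 3↦1, 4↦1]  zeros at y ∈ ∅
  x = 1: [0↦2, 1↦4, 2↦0, 3↦4, 4↦0]  zeros at y ∈ {2, 4}
  x = 2: [0↦0, 1↦4, 2↦1, 3↦0, 4↦0]  zeros at y ∈ {0, 3, 4}
  x = 3: [0↦1, 1↦0, 2↦1, 3↦3, 4↦0]  zeros at y ∈ {1, 4}
  x = 4: [0↦4, 1↦1, 2↦4, 3↦2, 4↦4]  zeros at y ∈ ∅
Collecting zeros: affine points = {(1, 2), (1, 4), (2, 0), (2, 3), (2, 4), (3, 1), (3, 4)}.
Total count |C(F_5)_aff| = 7.


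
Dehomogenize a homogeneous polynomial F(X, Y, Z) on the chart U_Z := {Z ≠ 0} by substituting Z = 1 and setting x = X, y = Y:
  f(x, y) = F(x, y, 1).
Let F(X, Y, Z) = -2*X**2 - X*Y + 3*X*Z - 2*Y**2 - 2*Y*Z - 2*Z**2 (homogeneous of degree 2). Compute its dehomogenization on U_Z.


f(x, y) = -2*x**2 - x*y + 3*x - 2*y**2 - 2*y - 2

On U_Z we set Z = 1. Each monomial c·X^i·Y^j·Z^k in F becomes c·x^i·y^j·1^k = c·x^i·y^j.
Substituting Z = 1: F(X, Y, 1) = -2*x**2 - x*y + 3*x - 2*y**2 - 2*y - 2.
Note: deg(f) ≤ deg(F) = 2; strict inequality happens when F is divisible by Z (lost terms).


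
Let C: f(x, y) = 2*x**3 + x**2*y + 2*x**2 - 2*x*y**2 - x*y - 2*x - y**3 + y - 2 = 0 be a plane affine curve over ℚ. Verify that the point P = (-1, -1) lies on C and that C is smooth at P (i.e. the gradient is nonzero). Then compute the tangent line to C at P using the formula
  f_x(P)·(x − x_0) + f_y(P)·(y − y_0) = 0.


Tangent line at P: x - 4*y - 3 = 0.

Step 1: f(-1, -1) = 0, so P lies on C.
Step 2: partial derivatives
  f_x(x, y) = 6*x**2 + 2*x*y + 4*x - 2*y**2 - y - 2, f_y(x, y) = x**2 - 4*x*y - x - 3*y**2 + 1.
  f_x(P) = 1, f_y(P) = -4 (gradient nonzero, so P is smooth).
Step 3: tangent line at P: 1·(x − -1) + -4·(y − -1) = 0.
Expanding: x - 4*y - 3 = 0.


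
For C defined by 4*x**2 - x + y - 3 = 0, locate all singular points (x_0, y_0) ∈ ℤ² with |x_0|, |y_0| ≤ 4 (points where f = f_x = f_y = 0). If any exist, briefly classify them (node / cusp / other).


No singular points in the scanned grid; C is smooth there.

Compute partial derivatives:
  f_x = 8*x - 1.
  f_y = 1.
f_y = 1 is a nonzero constant, so f_y never vanishes: no point (x, y) can satisfy f = f_x = f_y = 0. In particular no (x, y) ∈ {−4, ..., 4}² is singular; the curve is smooth.


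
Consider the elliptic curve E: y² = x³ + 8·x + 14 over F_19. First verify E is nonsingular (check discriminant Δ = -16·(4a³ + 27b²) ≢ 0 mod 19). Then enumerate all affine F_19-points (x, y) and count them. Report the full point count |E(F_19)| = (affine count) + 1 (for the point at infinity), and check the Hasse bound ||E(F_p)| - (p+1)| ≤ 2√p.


Affine points = {(1, 2), (1, 17), (2, 0), (8, 1), (8, 18), (9, 6), (9, 13), (10, 7), (10, 12), (13, 4), (13, 15), (14, 1), (14, 18), (16, 1), (16, 18), (17, 3), (17, 16), (18, 9), (18, 10)}; affine count = 19; |E(F_19)| = 20.

Discriminant check: Δ ∝ 4a³ + 27b² = 4·8³ + 27·14² = 4·512 + 27·196 ≡ 6 (mod 19). Nonzero ⇒ E is nonsingular.
For each x ∈ F_19, compute rhs = x³ + 8·x + 14 mod 19, then count y ∈ F_19 with y² ≡ rhs.
  x = 0: rhs = 14, matching y values: none (0 points).
  x = 1: rhs = 4, matching y values: 2, 17 (2 points).
  x = 2: rhs = 0, matching y values: 0 (1 points).
  x = 3: rhs = 8, matching y values: none (0 points).
  x = 4: rhs = 15, matching y values: none (0 points).
  x = 5: rhs = 8, matching y values: none (0 points).
  x = 6: rhs = 12, matching y values: none (0 points).
  x = 7: rhs = 14, matching y values: none (0 points).
  x = 8: rhs = 1, matching y values: 1, 18 (2 points).
  x = 9: rhs = 17, matching y values: 6, 13 (2 points).
  x = 10: rhs = 11, matching y values: 7, 12 (2 points).
  x = 11: rhs = 8, matching y values: none (0 points).
  x = 12: rhs = 14, matching y values: none (0 points).
  x = 13: rhs = 16, matching y values: 4, 15 (2 points).
  x = 14: rhs = 1, matching y values: 1, 18 (2 points).
  x = 15: rhs = 13, matching y values: none (0 points).
  x = 16: rhs = 1, matching y values: 1, 18 (2 points).
  x = 17: rhs = 9, matching y values: 3, 16 (2 points).
  x = 18: rhs = 5, matching y values: 9, 10 (2 points).
Total affine count: 19.
Full point count |E(F_19)| = 19 + 1 = 20.
Hasse bound: |20 − (19+1)| = |0| = 0 ≤ 2√19 ≈ 8.7178 ✓.


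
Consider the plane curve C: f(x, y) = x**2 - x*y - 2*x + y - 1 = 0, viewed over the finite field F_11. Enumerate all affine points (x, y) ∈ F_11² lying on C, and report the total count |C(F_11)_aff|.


Affine F_11-points: {(0, 1), (2, 10), (3, 1), (4, 6), (5, 9), (6, 9), (7, 2), (8, 2), (9, 5), (10, 10)}; count = 10.

For each of the 121 pairs (x, y) ∈ F_11², evaluate f(x, y) mod 11. Record the zeros.
  x = 0: [0↦10, 1↦0, 2↦1, 3↦2, 4↦3, 5↦4, 6↦5, 7↦6, 8↦7, 9↦8, 10↦9]  zeros at y ∈ {1}
  x = 1: [0↦9, 1↦9, 2↦9, 3↦9, 4↦9, 5↦9, 6↦9, 7↦9, 8↦9, 9↦9, 10↦9]  zeros at y ∈ ∅
  x = 2: [0↦10, 1↦9, 2↦8, 3↦7, 4↦6, 5↦5, 6↦4, 7↦3, 8↦2, 9↦1, 10↦0]  zeros at y ∈ {10}
  x = 3: [0↦2, 1↦0, 2↦9, 3↦7, 4↦5, 5↦3, 6↦1, 7↦10, 8↦8, 9↦6, 10↦4]  zeros at y ∈ {1}
  x = 4: [0↦7, 1↦4, 2↦1, 3↦9, 4↦6, 5↦3, 6↦0, 7↦8, 8↦5, 9↦2, 10↦10]  zeros at y ∈ {6}
  x = 5: [0↦3, 1↦10, 2↦6, 3↦2, 4↦9, 5↦5, 6↦1, 7↦8, 8↦4, 9↦0, 10↦7]  zeros at y ∈ {9}
  x = 6: [0↦1, 1↦7, 2↦2, 3↦8, 4↦3, 5↦9, 6↦4, 7↦10, 8↦5, 9↦0, 10↦6]  zeros at y ∈ {9}
  x = 7: [0↦1, 1↦6, 2↦0, 3↦5, 4↦10, 5↦4, 6↦9, 7↦3, 8↦8, 9↦2, 10↦7]  zeros at y ∈ {2}
  x = 8: [0↦3, 1↦7, 2↦0, 3↦4, 4↦8, 5↦1, 6↦5, 7↦9, 8↦2, 9↦6, 10↦10]  zeros at y ∈ {2}
  x = 9: [0↦7, 1↦10, 2↦2, 3↦5, 4↦8, 5↦0, 6↦3, 7↦6, 8↦9, 9↦1, 10↦4]  zeros at y ∈ {5}
  x = 10: [0↦2, 1↦4, 2↦6, 3↦8, 4↦10, 5↦1, 6↦3, 7↦5, 8↦7, 9↦9, 10↦0]  zeros at y ∈ {10}
Collecting zeros: affine points = {(0, 1), (2, 10), (3, 1), (4, 6), (5, 9), (6, 9), (7, 2), (8, 2), (9, 5), (10, 10)}.
Total count |C(F_11)_aff| = 10.


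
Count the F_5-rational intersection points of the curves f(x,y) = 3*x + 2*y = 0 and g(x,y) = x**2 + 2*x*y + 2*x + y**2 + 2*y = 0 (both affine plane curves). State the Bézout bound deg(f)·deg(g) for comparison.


Common zeros: {(0, 0), (4, 4)}; count = 2; Bézout bound = 2.

deg(f) = 1, deg(g) = 2, so Bézout bound = 2.
Scan x ∈ F_5. For each x, list the y ∈ F_5 with f(x, y) ≡ 0 and those with g(x, y) ≡ 0 (mod 5); the common zeros in that column are the intersection.
  x = 0: f ≡ 0 at y ∈ {0}; g ≡ 0 at y ∈ {0, 3}; common: {0}.
  x = 1: f ≡ 0 at y ∈ {1}; g ≡ 0 at y ∈ {2, 4}; common: ∅.
  x = 2: f ≡ 0 at y ∈ {2}; g ≡ 0 at y ∈ {1, 3}; common: ∅.
  x = 3: f ≡ 0 at y ∈ {3}; g ≡ 0 at y ∈ {0, 2}; common: ∅.
  x = 4: f ≡ 0 at y ∈ {4}; g ≡ 0 at y ∈ {1, 4}; common: {4}.
Collecting: common zeros = {(0, 0), (4, 4)}, so the count is 2.
Comparison with the Bézout bound: 2 ≤ 2 = deg(f)·deg(g), as expected for curves with no common component (the bound is attained).


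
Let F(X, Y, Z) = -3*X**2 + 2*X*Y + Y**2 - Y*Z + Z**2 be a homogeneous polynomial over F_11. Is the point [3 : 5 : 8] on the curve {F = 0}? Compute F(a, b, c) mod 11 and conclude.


F(3,5,8) ≡ 8 (mod 11); P is NOT on the curve.

Evaluate F(3, 5, 8) term-by-term (mod 11).
  -3*X**2 ↦ -3·9·1·1 = -27
  2*X*Y ↦ 2·3·5·1 = 30
  Y**2 ↦ 1·1·25·1 = 25
  -Y*Z ↦ -1·1·5·8 = -40
  Z**2 ↦ 1·1·1·64 = 64
Sum: F(3, 5, 8) = (-27) + (30) + (25) + (-40) + (64) = 52.
Reducing mod 11: 52 ≡ 8 (mod 11).
Since F(a, b, c) ≡ 8 ≠ 0 (mod 11), P does NOT lie on the curve.


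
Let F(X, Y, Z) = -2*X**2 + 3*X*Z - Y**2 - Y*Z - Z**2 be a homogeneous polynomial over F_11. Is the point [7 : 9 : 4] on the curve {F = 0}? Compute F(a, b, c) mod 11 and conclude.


F(7,9,4) ≡ 7 (mod 11); P is NOT on the curve.

Evaluate F(7, 9, 4) term-by-term (mod 11).
  -2*X**2 ↦ -2·49·1·1 = -98
  3*X*Z ↦ 3·7·1·4 = 84
  -Y**2 ↦ -1·1·81·1 = -81
  -Y*Z ↦ -1·1·9·4 = -36
  -Z**2 ↦ -1·1·1·16 = -16
Sum: F(7, 9, 4) = (-98) + (84) + (-81) + (-36) + (-16) = -147.
Reducing mod 11: -147 ≡ 7 (mod 11).
Since F(a, b, c) ≡ 7 ≠ 0 (mod 11), P does NOT lie on the curve.


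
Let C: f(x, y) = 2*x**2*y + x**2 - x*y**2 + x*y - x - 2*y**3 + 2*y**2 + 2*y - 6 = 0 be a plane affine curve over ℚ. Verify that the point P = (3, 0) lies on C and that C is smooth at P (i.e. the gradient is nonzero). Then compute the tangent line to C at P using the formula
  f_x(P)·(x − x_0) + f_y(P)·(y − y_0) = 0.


Tangent line at P: 5*x + 23*y - 15 = 0.

Step 1: f(3, 0) = 0, so P lies on C.
Step 2: partial derivatives
  f_x(x, y) = 4*x*y + 2*x - y**2 + y - 1, f_y(x, y) = 2*x**2 - 2*x*y + x - 6*y**2 + 4*y + 2.
  f_x(P) = 5, f_y(P) = 23 (gradient nonzero, so P is smooth).
Step 3: tangent line at P: 5·(x − 3) + 23·(y − 0) = 0.
Expanding: 5*x + 23*y - 15 = 0.


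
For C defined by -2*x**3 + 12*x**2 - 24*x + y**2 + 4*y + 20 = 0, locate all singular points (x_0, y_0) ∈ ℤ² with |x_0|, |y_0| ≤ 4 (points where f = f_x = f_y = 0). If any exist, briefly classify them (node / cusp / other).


Singular points: {(2, -2)}; classification: cusp.

Compute partial derivatives:
  f_x = -6*x**2 + 24*x - 24.
  f_y = 2*y + 4.
Scan x_0 ∈ {−4, ..., 4}. For each x_0, f_y(x_0, y) is a polynomial in y; find its integer roots y ∈ {−4, ..., 4}, then test f_x and f at those candidates.
  x = -4: f_y(-4, y) = 2*y + 4; vanishes at y ∈ {-2}. (-4, -2): f_x = -216 ≠ 0.
  x = -3: f_y(-3, y) = 2*y + 4; vanishes at y ∈ {-2}. (-3, -2): f_x = -150 ≠ 0.
  x = -2: f_y(-2, y) = 2*y + 4; vanishes at y ∈ {-2}. (-2, -2): f_x = -96 ≠ 0.
  x = -1: f_y(-1, y) = 2*y + 4; vanishes at y ∈ {-2}. (-1, -2): f_x = -54 ≠ 0.
  x = 0: f_y(0, y) = 2*y + 4; vanishes at y ∈ {-2}. (0, -2): f_x = -24 ≠ 0.
  x = 1: f_y(1, y) = 2*y + 4; vanishes at y ∈ {-2}. (1, -2): f_x = -6 ≠ 0.
  x = 2: f_y(2, y) = 2*y + 4; vanishes at y ∈ {-2}. (2, -2): f_x = 0, f = 0 — SINGULAR.
  x = 3: f_y(3, y) = 2*y + 4; vanishes at y ∈ {-2}. (3, -2): f_x = -6 ≠ 0.
  x = 4: f_y(4, y) = 2*y + 4; vanishes at y ∈ {-2}. (4, -2): f_x = -24 ≠ 0.
Only singular point on the grid: (2, -2).
Classify: substitute x = 2 + u, y = -2 + v and expand: f = -2*u**3 + v**2.
No constant or linear terms (consistent with a singular point). Quadratic part: v**2. Cubic part: -2*u**3.
The quadratic part v**2 is a perfect square, so there is a single (double) tangent line v = 0, i.e. y = -2. Restricting the cubic part to that line (v = 0) leaves -2*u**3 ≠ 0, so f is not divisible by v and the branch is v² ≈ 2*u**3 to lowest order — this is a cusp.
Classification: cusp.


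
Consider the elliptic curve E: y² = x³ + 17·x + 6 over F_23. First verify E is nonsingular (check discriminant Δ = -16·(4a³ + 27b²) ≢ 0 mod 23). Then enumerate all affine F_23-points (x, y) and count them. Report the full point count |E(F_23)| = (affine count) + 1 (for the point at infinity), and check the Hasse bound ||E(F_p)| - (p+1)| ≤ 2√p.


Affine points = {(0, 11), (0, 12), (1, 1), (1, 22), (2, 5), (2, 18), (4, 0), (5, 3), (5, 20), (6, 5), (6, 18), (7, 10), (7, 13), (10, 7), (10, 16), (11, 11), (11, 12), (12, 11), (12, 12), (13, 3), (13, 20), (15, 5), (15, 18), (16, 2), (16, 21), (18, 7), (18, 16), (19, 9), (19, 14)}; affine count = 29; |E(F_23)| = 30.

Discriminant check: Δ ∝ 4a³ + 27b² = 4·17³ + 27·6² = 4·4913 + 27·36 ≡ 16 (mod 23). Nonzero ⇒ E is nonsingular.
For each x ∈ F_23, compute rhs = x³ + 17·x + 6 mod 23, then count y ∈ F_23 with y² ≡ rhs.
  x = 0: rhs = 6, matching y values: 11, 12 (2 points).
  x = 1: rhs = 1, matching y values: 1, 22 (2 points).
  x = 2: rhs = 2, matching y values: 5, 18 (2 points).
  x = 3: rhs = 15, matching y values: none (0 points).
  x = 4: rhs = 0, matching y values: 0 (1 points).
  x = 5: rhs = 9, matching y values: 3, 20 (2 points).
  x = 6: rhs = 2, matching y values: 5, 18 (2 points).
  x = 7: rhs = 8, matching y values: 10, 13 (2 points).
  x = 8: rhs = 10, matching y values: none (0 points).
  x = 9: rhs = 14, matching y values: none (0 points).
  x = 10: rhs = 3, matching y values: 7, 16 (2 points).
  x = 11: rhs = 6, matching y values: 11, 12 (2 points).
  x = 12: rhs = 6, matching y values: 11, 12 (2 points).
  x = 13: rhs = 9, matching y values: 3, 20 (2 points).
  x = 14: rhs = 21, matching y values: none (0 points).
  x = 15: rhs = 2, matching y values: 5, 18 (2 points).
  x = 16: rhs = 4, matching y values: 2, 21 (2 points).
  x = 17: rhs = 10, matching y values: none (0 points).
  x = 18: rhs = 3, matching y values: 7, 16 (2 points).
  x = 19: rhs = 12, matching y values: 9, 14 (2 points).
  x = 20: rhs = 20, matching y values: none (0 points).
  x = 21: rhs = 10, matching y values: none (0 points).
  x = 22: rhs = 11, matching y values: none (0 points).
Total affine count: 29.
Full point count |E(F_23)| = 29 + 1 = 30.
Hasse bound: |30 − (23+1)| = |6| = 6 ≤ 2√23 ≈ 9.5917 ✓.


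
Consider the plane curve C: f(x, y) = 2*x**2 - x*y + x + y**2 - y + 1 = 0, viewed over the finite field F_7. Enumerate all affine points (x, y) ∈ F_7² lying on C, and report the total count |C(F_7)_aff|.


Affine F_7-points: {(0, 3), (0, 5), (1, 3), (1, 6), (2, 5), (5, 0), (5, 6)}; count = 7.

For each of the 49 pairs (x, y) ∈ F_7², evaluate f(x, y) mod 7. Record the zeros.
  x = 0: [0↦1, 1↦1, 2↦3, 3↦0, 4↦6, 5↦0, 6↦3]  zeros at y ∈ {3, 5}
  x = 1: [0↦4, 1↦3, 2↦4, 3↦0, 4↦5, 5↦5, 6↦0]  zeros at y ∈ {3, 6}
  x = 2: [0↦4, 1↦2, 2↦2, 3↦4, 4↦1, 5↦0, 6↦1]  zeros at y ∈ {5}
  x = 3: [0↦1, 1↦5, 2↦4, 3↦5, 4↦1, 5↦6, 6↦6]  zeros at y ∈ ∅
  x = 4: [0↦2, 1↦5, 2↦3, 3↦3, 4↦5, 5↦2, 6↦1]  zeros at y ∈ ∅
  x = 5: [0↦0, 1↦2, 2↦6, 3↦5, 4↦6, 5↦2, 6↦0]  zeros at y ∈ {0, 6}
  x = 6: [0↦2, 1↦3, 2↦6, 3↦4, 4↦4, 5↦6, 6↦3]  zeros at y ∈ ∅
Collecting zeros: affine points = {(0, 3), (0, 5), (1, 3), (1, 6), (2, 5), (5, 0), (5, 6)}.
Total count |C(F_7)_aff| = 7.


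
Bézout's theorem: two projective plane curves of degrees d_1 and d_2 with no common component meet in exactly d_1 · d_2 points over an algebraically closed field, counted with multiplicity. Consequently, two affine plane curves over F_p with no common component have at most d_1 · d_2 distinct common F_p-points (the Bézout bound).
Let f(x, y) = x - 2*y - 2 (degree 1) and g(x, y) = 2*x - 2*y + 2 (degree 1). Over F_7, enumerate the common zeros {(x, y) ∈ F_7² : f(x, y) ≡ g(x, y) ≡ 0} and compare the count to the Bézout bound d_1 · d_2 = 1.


Common zeros: {(3, 4)}; count = 1; Bézout bound = 1.

deg(f) = 1, deg(g) = 1, so Bézout bound = 1.
Scan x ∈ F_7. For each x, list the y ∈ F_7 with f(x, y) ≡ 0 and those with g(x, y) ≡ 0 (mod 7); the common zeros in that column are the intersection.
  x = 0: f ≡ 0 at y ∈ {6}; g ≡ 0 at y ∈ {1}; common: ∅.
  x = 1: f ≡ 0 at y ∈ {3}; g ≡ 0 at y ∈ {2}; common: ∅.
  x = 2: f ≡ 0 at y ∈ {0}; g ≡ 0 at y ∈ {3}; common: ∅.
  x = 3: f ≡ 0 at y ∈ {4}; g ≡ 0 at y ∈ {4}; common: {4}.
  x = 4: f ≡ 0 at y ∈ {1}; g ≡ 0 at y ∈ {5}; common: ∅.
  x = 5: f ≡ 0 at y ∈ {5}; g ≡ 0 at y ∈ {6}; common: ∅.
  x = 6: f ≡ 0 at y ∈ {2}; g ≡ 0 at y ∈ {0}; common: ∅.
Collecting: common zeros = {(3, 4)}, so the count is 1.
Comparison with the Bézout bound: 1 ≤ 1 = deg(f)·deg(g), as expected for curves with no common component (the bound is attained).


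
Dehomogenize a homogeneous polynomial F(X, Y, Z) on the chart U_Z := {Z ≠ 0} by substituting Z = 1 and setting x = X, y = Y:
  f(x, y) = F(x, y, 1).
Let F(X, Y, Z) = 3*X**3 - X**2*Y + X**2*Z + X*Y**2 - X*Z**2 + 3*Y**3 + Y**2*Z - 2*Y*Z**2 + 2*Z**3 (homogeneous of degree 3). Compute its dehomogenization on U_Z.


f(x, y) = 3*x**3 - x**2*y + x**2 + x*y**2 - x + 3*y**3 + y**2 - 2*y + 2

On U_Z we set Z = 1. Each monomial c·X^i·Y^j·Z^k in F becomes c·x^i·y^j·1^k = c·x^i·y^j.
Substituting Z = 1: F(X, Y, 1) = 3*x**3 - x**2*y + x**2 + x*y**2 - x + 3*y**3 + y**2 - 2*y + 2.
Note: deg(f) ≤ deg(F) = 3; strict inequality happens when F is divisible by Z (lost terms).


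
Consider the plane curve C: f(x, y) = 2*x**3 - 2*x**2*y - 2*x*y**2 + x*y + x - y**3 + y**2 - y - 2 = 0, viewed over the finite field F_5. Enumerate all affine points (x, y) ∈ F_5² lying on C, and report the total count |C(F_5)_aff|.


Affine F_5-points: {(1, 2), (2, 1), (3, 0), (3, 2), (3, 3), (4, 0)}; count = 6.

For each of the 25 pairs (x, y) ∈ F_5², evaluate f(x, y) mod 5. Record the zeros.
  x = 0: [0↦3, 1↦2, 2↦2, 3↦2, 4↦1]  zeros at y ∈ ∅
  x = 1: [0↦1, 1↦2, 2↦0, 3↦4, 4↦3]  zeros at y ∈ {2}
  x = 2: [0↦1, 1↦0, 2↦2, 3↦1, 4↦1]  zeros at y ∈ {1}
  x = 3: [0↦0, 1↦3, 2↦0, 3↦0, 4↦2]  zeros at y ∈ {0, 2, 3}
  x = 4: [0↦0, 1↦3, 2↦1, 3↦3, 4↦3]  zeros at y ∈ {0}
Collecting zeros: affine points = {(1, 2), (2, 1), (3, 0), (3, 2), (3, 3), (4, 0)}.
Total count |C(F_5)_aff| = 6.
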